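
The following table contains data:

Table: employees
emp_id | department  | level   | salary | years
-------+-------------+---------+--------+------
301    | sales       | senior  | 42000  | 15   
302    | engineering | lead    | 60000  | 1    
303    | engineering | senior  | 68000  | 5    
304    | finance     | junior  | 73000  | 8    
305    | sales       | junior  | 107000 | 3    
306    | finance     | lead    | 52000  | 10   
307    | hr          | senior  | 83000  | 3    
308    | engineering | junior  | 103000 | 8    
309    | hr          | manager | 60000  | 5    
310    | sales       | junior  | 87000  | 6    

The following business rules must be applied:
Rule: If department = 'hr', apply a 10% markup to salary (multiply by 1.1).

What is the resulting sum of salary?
749300.0

Step 1: Records with department = 'hr' have total salary = 143000
Step 2: Apply multiplier: 143000 × 1.1 = 157300.0
Step 3: Other records total: 592000
Step 4: Final sum = 157300.0 + 592000 = 749300.0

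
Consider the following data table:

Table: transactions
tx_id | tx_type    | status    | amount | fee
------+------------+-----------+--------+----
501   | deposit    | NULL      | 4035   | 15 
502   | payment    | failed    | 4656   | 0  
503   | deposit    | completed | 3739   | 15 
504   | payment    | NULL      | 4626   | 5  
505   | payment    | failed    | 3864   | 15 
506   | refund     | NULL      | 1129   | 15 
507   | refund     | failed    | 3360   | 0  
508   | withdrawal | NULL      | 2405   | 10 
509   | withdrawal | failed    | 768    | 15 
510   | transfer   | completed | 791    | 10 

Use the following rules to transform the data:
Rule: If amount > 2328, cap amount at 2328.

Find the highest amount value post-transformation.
2328

Step 1: Original maximum amount = 4656
Step 2: Apply cap at 2328
Step 3: 7 records had amount > 2328 and were capped
Step 4: Maximum after transformation = 2328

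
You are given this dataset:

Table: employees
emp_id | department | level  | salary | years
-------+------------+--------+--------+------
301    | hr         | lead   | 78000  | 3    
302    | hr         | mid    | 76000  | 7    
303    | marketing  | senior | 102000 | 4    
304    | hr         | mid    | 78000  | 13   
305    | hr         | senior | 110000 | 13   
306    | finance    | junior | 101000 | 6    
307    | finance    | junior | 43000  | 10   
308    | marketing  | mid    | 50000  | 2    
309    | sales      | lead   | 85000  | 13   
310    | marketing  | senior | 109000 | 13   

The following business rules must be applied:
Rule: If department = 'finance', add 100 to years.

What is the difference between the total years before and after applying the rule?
200

Step 1: Original sum of years = 84
Step 2: 2 records have department = 'finance'
Step 3: Each affected record changes by 100
Step 4: Total change = 2 × 100 = 200
Step 5: New sum = 84 + 200 = 284
Step 6: Difference = |284 - 84| = 200
        (Sum increased by 200)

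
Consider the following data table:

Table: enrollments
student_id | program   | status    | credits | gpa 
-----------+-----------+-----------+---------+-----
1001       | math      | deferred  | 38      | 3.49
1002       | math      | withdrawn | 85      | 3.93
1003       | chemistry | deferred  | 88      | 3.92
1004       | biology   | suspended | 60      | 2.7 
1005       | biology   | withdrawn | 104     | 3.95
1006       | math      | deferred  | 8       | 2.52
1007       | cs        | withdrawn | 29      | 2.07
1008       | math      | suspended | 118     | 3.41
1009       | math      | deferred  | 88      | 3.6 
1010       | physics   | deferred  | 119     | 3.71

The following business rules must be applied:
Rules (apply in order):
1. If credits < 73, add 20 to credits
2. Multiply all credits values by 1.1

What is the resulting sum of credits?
898.7

Step 1: Apply Rule 1 - Add 20 to records with credits < 73
  - 4 records affected: 135 + (4 × 20) = 215
  - Unaffected records: 602
  - Sum after Rule 1: 817
Step 2: Apply Rule 2 - Multiply all by 1.1
  - 817 × 1.1 = 898.7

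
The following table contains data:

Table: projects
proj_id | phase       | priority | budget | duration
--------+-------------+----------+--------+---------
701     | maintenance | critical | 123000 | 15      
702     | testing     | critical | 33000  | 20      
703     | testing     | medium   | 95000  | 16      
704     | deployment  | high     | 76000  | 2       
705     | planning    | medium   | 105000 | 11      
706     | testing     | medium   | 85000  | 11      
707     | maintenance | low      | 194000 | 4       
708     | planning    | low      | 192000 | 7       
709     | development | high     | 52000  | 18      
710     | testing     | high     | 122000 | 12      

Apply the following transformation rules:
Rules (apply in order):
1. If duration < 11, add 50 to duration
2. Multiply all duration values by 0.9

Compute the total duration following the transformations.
239.4

Step 1: Apply Rule 1 - Add 50 to records with duration < 11
  - 3 records affected: 13 + (3 × 50) = 163
  - Unaffected records: 103
  - Sum after Rule 1: 266
Step 2: Apply Rule 2 - Multiply all by 0.9
  - 266 × 0.9 = 239.4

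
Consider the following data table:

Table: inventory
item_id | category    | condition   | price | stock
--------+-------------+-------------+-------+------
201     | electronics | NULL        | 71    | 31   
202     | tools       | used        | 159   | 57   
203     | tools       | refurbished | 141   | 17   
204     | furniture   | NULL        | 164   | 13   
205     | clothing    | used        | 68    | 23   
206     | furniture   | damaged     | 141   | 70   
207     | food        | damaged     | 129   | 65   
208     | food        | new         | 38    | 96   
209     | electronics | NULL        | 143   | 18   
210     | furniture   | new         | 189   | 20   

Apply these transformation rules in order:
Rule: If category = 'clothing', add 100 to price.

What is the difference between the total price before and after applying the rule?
100

Step 1: Original sum of price = 1243
Step 2: 1 records have category = 'clothing'
Step 3: Each affected record changes by 100
Step 4: Total change = 1 × 100 = 100
Step 5: New sum = 1243 + 100 = 1343
Step 6: Difference = |1343 - 1243| = 100
        (Sum increased by 100)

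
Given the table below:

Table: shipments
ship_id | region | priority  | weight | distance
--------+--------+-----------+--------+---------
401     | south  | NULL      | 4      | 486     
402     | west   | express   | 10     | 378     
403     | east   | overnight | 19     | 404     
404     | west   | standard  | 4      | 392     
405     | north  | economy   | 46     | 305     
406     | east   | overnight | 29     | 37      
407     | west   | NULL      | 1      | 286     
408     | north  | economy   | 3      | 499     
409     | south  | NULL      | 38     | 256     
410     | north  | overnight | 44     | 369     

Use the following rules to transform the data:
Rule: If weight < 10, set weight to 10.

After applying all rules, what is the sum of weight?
226

Step 1: 4 records have weight < 10
Step 2: These records originally summed to 12
Step 3: After setting to minimum: 4 × 10 = 40
Step 4: Unaffected records sum: 186
Step 5: Final sum = 40 + 186 = 226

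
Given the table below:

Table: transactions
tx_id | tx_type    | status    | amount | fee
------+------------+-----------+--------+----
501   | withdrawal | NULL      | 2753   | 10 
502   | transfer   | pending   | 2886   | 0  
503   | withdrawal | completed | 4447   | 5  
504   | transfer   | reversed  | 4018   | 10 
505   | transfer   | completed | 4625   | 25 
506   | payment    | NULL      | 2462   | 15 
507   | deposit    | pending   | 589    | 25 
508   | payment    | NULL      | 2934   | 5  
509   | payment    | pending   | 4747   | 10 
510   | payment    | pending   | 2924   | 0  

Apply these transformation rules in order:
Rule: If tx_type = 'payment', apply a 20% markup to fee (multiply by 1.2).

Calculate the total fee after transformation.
111.0

Step 1: Records with tx_type = 'payment' have total fee = 30
Step 2: Apply multiplier: 30 × 1.2 = 36.0
Step 3: Other records total: 75
Step 4: Final sum = 36.0 + 75 = 111.0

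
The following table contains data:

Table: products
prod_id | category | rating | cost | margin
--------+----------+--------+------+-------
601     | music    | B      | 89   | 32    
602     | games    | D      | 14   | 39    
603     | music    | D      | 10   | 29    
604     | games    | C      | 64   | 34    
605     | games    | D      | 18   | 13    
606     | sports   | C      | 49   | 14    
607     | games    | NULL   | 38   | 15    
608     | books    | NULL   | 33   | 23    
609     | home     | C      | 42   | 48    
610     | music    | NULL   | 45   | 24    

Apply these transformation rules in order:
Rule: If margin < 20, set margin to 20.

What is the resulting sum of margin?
289

Step 1: 3 records have margin < 20
Step 2: These records originally summed to 42
Step 3: After setting to minimum: 3 × 20 = 60
Step 4: Unaffected records sum: 229
Step 5: Final sum = 60 + 229 = 289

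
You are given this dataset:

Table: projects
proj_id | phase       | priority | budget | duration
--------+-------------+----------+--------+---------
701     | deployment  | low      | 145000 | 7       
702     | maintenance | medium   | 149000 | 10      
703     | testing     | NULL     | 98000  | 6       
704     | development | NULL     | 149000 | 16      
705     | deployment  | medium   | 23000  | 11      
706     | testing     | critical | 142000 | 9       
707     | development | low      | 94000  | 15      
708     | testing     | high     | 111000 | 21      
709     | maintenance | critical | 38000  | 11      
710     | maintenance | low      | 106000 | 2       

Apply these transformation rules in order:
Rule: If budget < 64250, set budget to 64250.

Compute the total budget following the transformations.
1122500

Step 1: 2 records have budget < 64250
Step 2: These records originally summed to 61000
Step 3: After setting to minimum: 2 × 64250 = 128500
Step 4: Unaffected records sum: 994000
Step 5: Final sum = 128500 + 994000 = 1122500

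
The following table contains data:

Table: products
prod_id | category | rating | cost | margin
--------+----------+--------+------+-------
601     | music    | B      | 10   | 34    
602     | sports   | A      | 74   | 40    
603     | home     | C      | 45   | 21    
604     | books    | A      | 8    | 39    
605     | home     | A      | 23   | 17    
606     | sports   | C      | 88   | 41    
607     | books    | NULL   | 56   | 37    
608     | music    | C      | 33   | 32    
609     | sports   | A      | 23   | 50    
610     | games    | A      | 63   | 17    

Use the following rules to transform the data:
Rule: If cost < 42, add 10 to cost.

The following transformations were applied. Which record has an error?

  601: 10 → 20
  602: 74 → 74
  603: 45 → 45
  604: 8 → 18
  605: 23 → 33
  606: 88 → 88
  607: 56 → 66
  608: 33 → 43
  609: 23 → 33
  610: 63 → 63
Record 607 has an error. The correct transformed value should be 56, not 66.

Step 1: Check each record against the rule
Step 2: Record 607 has cost = 56
Step 3: Since 56 >= 42, the bonus should not have been applied
Step 4: Correct value = 56, but claimed value = 66
Conclusion: Record 607 has the error.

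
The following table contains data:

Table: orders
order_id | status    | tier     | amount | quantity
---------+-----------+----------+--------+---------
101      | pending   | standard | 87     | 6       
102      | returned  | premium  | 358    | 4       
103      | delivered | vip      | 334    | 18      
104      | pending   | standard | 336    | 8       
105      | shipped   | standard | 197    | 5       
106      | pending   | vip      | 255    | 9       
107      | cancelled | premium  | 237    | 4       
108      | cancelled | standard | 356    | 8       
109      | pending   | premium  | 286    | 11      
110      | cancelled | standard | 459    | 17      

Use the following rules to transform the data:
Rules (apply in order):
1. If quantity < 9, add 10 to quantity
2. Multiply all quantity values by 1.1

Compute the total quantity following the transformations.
165.0

Step 1: Apply Rule 1 - Add 10 to records with quantity < 9
  - 6 records affected: 35 + (6 × 10) = 95
  - Unaffected records: 55
  - Sum after Rule 1: 150
Step 2: Apply Rule 2 - Multiply all by 1.1
  - 150 × 1.1 = 165.0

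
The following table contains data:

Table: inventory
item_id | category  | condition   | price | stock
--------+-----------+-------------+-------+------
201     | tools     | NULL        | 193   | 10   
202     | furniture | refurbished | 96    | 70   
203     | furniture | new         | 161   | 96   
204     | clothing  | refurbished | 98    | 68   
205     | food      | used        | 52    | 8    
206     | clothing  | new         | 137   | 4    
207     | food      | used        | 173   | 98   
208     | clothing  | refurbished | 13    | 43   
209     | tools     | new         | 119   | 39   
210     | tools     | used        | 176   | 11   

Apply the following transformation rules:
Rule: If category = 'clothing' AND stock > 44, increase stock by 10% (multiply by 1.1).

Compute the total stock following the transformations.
453.8

Step 1: Find records where category = 'clothing' AND stock > 44
Step 2: 1 records match, summing to 68
Step 3: After multiplier: 68 × 1.1 = 74.8
Step 4: Unaffected records sum: 379
Step 5: Final sum = 74.8 + 379 = 453.8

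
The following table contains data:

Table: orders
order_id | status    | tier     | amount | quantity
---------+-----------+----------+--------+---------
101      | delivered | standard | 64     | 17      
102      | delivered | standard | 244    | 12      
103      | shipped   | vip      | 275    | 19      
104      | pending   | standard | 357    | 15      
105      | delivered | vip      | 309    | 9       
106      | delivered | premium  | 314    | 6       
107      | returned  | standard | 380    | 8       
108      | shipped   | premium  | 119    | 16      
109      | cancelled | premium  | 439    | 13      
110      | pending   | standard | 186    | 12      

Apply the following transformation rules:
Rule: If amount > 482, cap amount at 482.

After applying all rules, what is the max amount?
439

Step 1: Original maximum amount = 439
Step 2: Check cap of 482 against maximum
Step 3: No records exceed the cap (max 439 <= cap 482), so no capping applies
Step 4: Maximum after transformation = 439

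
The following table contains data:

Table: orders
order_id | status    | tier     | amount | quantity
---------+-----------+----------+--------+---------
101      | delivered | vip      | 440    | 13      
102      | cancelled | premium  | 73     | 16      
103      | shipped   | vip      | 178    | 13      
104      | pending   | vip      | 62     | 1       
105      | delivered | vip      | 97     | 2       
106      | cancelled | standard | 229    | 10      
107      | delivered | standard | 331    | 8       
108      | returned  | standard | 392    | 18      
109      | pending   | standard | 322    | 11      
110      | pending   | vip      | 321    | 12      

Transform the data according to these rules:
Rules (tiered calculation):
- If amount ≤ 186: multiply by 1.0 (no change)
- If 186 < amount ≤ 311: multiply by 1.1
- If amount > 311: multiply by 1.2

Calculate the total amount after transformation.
2829.1

Step 1: Tier 1 (amount ≤ 186): 4 records, sum = 410 × 1.0 = 410.0
Step 2: Tier 2 (186 < amount ≤ 311): 1 records, sum = 229 × 1.1 = 251.9
Step 3: Tier 3 (amount > 311): 5 records, sum = 1806 × 1.2 = 2167.2
Step 4: Final sum = 410.0 + 251.9 + 2167.2 = 2829.1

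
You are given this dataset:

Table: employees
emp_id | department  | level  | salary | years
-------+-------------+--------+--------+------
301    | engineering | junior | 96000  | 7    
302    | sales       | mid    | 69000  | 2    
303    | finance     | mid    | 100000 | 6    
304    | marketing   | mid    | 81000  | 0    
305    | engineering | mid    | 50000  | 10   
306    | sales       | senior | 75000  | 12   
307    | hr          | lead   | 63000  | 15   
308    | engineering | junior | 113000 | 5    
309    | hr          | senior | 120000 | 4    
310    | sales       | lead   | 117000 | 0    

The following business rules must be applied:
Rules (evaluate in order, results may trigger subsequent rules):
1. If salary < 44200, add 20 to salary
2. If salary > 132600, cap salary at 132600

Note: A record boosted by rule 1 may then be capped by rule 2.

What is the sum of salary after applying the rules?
884000

Step 1: Apply rule 1 to records with salary < 44200
  - 0 records get bonus of 20
  - Of these, 0 records then exceed 132600 and get capped
Step 2: Apply rule 2 to records with salary > 132600
  - 0 records (original) are capped
Step 3: Calculate final sum = 884000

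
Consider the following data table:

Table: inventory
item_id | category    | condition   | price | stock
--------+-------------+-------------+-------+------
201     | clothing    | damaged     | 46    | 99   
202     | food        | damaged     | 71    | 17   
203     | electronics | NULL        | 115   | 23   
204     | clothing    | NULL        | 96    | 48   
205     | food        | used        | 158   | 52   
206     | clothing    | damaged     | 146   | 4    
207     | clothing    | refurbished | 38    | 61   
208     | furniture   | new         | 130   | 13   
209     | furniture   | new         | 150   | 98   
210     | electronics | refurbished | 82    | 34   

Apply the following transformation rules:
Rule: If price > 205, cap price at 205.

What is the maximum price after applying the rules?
158

Step 1: Original maximum price = 158
Step 2: Check cap of 205 against maximum
Step 3: No records exceed the cap (max 158 <= cap 205), so no capping applies
Step 4: Maximum after transformation = 158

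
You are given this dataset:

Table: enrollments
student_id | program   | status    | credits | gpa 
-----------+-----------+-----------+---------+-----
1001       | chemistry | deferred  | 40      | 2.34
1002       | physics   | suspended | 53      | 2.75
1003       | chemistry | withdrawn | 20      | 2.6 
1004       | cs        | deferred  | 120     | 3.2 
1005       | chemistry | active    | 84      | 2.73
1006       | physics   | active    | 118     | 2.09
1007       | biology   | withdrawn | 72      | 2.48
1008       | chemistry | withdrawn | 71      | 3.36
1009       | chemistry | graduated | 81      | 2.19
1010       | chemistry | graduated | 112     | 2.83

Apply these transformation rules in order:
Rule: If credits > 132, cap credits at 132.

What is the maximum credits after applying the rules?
120

Step 1: Original maximum credits = 120
Step 2: Check cap of 132 against maximum
Step 3: No records exceed the cap (max 120 <= cap 132), so no capping applies
Step 4: Maximum after transformation = 120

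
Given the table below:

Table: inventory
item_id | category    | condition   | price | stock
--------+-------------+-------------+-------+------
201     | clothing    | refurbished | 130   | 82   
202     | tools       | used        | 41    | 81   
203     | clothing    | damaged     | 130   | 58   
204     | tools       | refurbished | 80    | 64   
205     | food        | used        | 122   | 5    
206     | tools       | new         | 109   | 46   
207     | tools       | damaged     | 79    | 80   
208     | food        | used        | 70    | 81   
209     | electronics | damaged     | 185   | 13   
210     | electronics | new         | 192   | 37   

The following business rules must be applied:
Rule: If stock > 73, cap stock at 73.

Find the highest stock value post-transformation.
73

Step 1: Original maximum stock = 82
Step 2: Apply cap at 73
Step 3: 4 records had stock > 73 and were capped
Step 4: Maximum after transformation = 73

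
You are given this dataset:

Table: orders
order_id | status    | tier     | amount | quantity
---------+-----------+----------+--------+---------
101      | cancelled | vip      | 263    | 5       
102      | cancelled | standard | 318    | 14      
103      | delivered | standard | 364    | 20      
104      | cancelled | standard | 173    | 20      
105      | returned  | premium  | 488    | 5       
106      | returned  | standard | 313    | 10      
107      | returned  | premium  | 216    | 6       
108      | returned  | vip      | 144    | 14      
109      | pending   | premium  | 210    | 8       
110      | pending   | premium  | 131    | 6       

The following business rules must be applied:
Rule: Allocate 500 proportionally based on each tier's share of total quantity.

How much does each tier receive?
premium: 115.74, standard: 296.3, vip: 87.96

Step 1: Calculate total quantity = 108
Step 2: Calculate each tier's proportion:
  premium: 25/108 = 23.15% → 115.74
  standard: 64/108 = 59.26% → 296.3
  vip: 19/108 = 17.59% → 87.96
Step 3: Verify: sum of allocations ≈ 500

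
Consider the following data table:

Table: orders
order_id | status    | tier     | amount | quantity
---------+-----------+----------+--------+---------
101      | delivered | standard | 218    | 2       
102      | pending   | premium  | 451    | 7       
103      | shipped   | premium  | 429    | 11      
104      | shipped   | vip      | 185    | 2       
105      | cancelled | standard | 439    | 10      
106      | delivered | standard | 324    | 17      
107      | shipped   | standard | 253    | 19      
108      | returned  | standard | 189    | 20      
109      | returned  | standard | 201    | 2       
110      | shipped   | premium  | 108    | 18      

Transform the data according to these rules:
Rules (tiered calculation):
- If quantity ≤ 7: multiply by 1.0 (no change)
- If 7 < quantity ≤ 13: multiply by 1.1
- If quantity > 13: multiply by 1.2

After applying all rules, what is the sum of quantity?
124.9

Step 1: Tier 1 (quantity ≤ 7): 4 records, sum = 13 × 1.0 = 13.0
Step 2: Tier 2 (7 < quantity ≤ 13): 2 records, sum = 21 × 1.1 = 23.1
Step 3: Tier 3 (quantity > 13): 4 records, sum = 74 × 1.2 = 88.8
Step 4: Final sum = 13.0 + 23.1 + 88.8 = 124.9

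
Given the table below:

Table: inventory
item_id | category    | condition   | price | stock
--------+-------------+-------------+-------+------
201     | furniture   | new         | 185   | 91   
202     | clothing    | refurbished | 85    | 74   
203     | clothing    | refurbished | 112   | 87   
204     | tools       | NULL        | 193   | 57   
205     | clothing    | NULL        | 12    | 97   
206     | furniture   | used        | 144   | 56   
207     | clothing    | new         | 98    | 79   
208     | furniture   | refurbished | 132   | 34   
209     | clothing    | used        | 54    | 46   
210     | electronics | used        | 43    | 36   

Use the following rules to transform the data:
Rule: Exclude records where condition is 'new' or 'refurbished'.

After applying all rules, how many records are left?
5

Step 1: Count records to exclude
  - 2 (new) + 3 (refurbished) = 5 records
Step 2: Total records: 10
Step 3: Remaining = 10 - 5 = 5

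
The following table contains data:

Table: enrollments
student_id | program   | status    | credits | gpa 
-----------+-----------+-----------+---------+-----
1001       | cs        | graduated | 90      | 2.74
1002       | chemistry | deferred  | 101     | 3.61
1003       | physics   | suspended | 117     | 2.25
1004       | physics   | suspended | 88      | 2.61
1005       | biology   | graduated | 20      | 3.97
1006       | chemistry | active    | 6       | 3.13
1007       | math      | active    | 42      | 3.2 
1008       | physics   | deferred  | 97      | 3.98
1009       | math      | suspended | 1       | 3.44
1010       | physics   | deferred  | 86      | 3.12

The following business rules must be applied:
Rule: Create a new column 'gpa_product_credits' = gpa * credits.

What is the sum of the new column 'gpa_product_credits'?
1994.54

Step 1: For each record, compute gpa * credits
Example calculations:
  2.74 * 90 = 246.6
  3.61 * 101 = 364.61
  2.25 * 117 = 263.25
  ...
Step 2: Sum all derived values
Step 3: Total = 1994.54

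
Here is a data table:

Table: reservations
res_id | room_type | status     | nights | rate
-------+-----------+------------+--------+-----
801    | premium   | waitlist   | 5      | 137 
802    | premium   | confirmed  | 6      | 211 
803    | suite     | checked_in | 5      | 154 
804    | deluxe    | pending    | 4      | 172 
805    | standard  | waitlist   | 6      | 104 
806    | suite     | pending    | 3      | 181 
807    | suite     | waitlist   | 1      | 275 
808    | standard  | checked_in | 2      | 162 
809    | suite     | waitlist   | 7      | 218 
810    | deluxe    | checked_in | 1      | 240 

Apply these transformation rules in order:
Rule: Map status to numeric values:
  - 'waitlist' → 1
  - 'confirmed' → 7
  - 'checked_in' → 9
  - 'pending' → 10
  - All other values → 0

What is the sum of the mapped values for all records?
58

Step 1: Apply mapping to each record
Step 2: Count by status:
  'waitlist': 4 records × 1 = 4
  'confirmed': 1 records × 7 = 7
  'checked_in': 3 records × 9 = 27
  'pending': 2 records × 10 = 20
Step 3: Sum all mapped values = 58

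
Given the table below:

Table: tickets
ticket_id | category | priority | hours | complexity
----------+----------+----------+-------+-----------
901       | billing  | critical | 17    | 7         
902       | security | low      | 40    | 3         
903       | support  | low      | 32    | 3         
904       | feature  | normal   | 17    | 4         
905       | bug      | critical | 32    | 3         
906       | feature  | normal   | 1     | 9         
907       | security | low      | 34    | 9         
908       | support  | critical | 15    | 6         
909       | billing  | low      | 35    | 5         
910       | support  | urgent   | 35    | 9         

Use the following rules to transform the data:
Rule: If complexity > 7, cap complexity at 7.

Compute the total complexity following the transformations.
52

Step 1: 3 records have complexity > 7
Step 2: These records originally summed to 27
Step 3: After capping: 3 × 7 = 21
Step 4: Unaffected records sum: 31
Step 5: Final sum = 21 + 31 = 52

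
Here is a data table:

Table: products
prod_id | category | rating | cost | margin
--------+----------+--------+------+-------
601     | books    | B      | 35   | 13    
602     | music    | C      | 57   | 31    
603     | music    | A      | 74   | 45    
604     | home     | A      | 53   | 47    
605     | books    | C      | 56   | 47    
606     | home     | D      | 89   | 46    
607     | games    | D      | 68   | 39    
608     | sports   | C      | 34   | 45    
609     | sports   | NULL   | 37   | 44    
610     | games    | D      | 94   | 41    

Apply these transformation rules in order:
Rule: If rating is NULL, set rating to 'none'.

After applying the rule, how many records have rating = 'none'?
1

Step 1: Count records where rating IS NULL
Step 2: Found 1 records with NULL rating
Step 3: These records will have rating set to 'none'
Step 4: Records already having rating = 'none': 0
Step 5: Answer: 1 + 0 = 1 records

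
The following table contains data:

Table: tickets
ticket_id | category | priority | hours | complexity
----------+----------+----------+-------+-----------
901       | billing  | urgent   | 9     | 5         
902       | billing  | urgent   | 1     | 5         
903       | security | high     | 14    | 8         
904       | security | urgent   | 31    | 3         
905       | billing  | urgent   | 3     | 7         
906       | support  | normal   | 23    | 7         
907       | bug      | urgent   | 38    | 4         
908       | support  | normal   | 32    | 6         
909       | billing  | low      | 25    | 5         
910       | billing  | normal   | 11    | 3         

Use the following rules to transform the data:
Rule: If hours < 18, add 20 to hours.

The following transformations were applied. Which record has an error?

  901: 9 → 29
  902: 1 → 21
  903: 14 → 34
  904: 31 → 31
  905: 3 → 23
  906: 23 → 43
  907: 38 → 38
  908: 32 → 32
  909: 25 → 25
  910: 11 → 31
Record 906 has an error. The correct transformed value should be 23, not 43.

Step 1: Check each record against the rule
Step 2: Record 906 has hours = 23
Step 3: Since 23 >= 18, the bonus should not have been applied
Step 4: Correct value = 23, but claimed value = 43
Conclusion: Record 906 has the error.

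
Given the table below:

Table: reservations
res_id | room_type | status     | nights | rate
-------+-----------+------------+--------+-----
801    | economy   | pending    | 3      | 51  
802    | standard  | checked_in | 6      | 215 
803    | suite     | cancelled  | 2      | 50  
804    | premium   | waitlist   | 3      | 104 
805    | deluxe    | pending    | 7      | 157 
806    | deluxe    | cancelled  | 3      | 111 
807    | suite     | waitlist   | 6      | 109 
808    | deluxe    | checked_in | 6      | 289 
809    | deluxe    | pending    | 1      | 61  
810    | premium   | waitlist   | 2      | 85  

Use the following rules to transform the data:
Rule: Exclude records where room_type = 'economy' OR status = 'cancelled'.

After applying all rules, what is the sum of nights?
31

Step 1: Find records where room_type = 'economy' OR status = 'cancelled'
Step 2: 3 records match, summing to 8
Step 3: Original sum: 39
Step 4: Remaining sum = 39 - 8 = 31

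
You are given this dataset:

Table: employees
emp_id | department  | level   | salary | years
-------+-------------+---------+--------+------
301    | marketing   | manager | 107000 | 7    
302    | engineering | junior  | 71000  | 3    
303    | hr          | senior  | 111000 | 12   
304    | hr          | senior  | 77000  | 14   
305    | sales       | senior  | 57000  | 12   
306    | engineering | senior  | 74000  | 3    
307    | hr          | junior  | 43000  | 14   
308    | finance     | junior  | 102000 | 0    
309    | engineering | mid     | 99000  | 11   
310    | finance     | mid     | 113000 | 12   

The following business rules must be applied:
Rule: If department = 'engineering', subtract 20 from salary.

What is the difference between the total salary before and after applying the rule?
60

Step 1: Original sum of salary = 854000
Step 2: 3 records have department = 'engineering'
Step 3: Each affected record changes by -20
Step 4: Total change = 3 × -20 = -60
Step 5: New sum = 854000 + -60 = 853940
Step 6: Difference = |853940 - 854000| = 60
        (Sum decreased by 60)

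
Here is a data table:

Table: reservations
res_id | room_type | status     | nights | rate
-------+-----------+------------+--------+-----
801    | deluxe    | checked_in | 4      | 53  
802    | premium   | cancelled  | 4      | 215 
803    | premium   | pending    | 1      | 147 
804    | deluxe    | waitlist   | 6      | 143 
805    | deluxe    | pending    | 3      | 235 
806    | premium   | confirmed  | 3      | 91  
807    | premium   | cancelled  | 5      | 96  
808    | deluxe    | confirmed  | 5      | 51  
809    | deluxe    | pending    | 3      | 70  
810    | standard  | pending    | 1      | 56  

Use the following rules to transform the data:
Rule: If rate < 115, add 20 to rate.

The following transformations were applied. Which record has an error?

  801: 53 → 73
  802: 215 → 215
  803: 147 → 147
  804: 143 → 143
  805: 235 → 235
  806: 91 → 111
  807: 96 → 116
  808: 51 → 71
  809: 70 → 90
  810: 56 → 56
Record 810 has an error. The correct transformed value should be 76, not 56.

Step 1: Check each record against the rule
Step 2: Record 810 has rate = 56
Step 3: Since 56 < 115, the bonus should have been applied
Step 4: Correct value = 76, but claimed value = 56
Conclusion: Record 810 has the error.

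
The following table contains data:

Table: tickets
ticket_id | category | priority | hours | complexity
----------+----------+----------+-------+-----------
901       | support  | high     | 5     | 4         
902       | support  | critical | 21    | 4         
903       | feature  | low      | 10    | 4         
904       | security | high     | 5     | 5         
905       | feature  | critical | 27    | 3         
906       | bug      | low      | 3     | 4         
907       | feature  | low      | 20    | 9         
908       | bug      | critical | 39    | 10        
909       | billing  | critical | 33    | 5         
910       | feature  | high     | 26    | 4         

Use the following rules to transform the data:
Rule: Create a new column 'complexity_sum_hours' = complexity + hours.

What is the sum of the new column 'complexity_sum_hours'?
241

Step 1: For each record, compute complexity + hours
Example calculations:
  4 + 5 = 9
  4 + 21 = 25
  4 + 10 = 14
  ...
Step 2: Sum all derived values
Step 3: Total = 241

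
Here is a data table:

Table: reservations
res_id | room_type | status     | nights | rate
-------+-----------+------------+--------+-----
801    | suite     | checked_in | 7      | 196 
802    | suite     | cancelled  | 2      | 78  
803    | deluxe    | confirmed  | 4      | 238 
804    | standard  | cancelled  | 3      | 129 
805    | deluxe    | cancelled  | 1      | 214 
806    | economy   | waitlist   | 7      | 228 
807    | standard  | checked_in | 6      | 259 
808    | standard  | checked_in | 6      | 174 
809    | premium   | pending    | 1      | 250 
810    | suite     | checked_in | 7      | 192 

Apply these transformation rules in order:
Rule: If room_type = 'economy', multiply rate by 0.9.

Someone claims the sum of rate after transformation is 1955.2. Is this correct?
No, the correct result is 1935.2.

Step 1: Calculate the correct sum after transformation
Step 2: Apply multiplier 0.9 to records where room_type = 'economy'
Step 3: Correct result = 1935.2
Step 4: Claimed result = 1955.2
Step 5: 1935.2 ≠ 1955.2
Conclusion: The claimed result is incorrect. The correct answer is 1935.2.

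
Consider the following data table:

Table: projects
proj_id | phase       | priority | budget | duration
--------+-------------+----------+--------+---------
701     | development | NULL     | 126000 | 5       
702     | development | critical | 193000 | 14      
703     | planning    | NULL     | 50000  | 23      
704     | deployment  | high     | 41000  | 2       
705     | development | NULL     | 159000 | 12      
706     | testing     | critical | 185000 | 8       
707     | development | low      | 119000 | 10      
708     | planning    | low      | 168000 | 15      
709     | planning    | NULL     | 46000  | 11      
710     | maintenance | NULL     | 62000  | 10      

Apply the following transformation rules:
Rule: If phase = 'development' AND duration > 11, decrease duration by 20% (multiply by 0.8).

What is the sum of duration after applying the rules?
104.8

Step 1: Find records where phase = 'development' AND duration > 11
Step 2: 2 records match, summing to 26
Step 3: After multiplier: 26 × 0.8 = 20.8
Step 4: Unaffected records sum: 84
Step 5: Final sum = 20.8 + 84 = 104.8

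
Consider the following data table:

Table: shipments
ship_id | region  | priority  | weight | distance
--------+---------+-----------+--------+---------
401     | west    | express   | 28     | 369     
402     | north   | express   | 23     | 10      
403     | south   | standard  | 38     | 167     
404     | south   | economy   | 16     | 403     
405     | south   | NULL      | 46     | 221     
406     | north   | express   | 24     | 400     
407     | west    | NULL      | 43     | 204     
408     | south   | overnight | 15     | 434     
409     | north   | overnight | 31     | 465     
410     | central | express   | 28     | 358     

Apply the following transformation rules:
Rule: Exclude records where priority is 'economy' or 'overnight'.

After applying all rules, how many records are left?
7

Step 1: Count records to exclude
  - 1 (economy) + 2 (overnight) = 3 records
Step 2: Total records: 10
Step 3: Remaining = 10 - 3 = 7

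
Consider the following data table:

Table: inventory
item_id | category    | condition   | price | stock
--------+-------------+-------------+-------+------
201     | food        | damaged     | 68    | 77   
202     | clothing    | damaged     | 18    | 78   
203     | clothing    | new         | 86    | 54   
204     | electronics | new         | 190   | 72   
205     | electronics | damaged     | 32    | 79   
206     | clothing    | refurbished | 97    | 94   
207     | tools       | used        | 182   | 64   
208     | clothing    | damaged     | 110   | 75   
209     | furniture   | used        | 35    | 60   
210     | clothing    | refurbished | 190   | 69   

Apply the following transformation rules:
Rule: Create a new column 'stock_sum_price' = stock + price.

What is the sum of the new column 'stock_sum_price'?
1730

Step 1: For each record, compute stock + price
Example calculations:
  77 + 68 = 145
  78 + 18 = 96
  54 + 86 = 140
  ...
Step 2: Sum all derived values
Step 3: Total = 1730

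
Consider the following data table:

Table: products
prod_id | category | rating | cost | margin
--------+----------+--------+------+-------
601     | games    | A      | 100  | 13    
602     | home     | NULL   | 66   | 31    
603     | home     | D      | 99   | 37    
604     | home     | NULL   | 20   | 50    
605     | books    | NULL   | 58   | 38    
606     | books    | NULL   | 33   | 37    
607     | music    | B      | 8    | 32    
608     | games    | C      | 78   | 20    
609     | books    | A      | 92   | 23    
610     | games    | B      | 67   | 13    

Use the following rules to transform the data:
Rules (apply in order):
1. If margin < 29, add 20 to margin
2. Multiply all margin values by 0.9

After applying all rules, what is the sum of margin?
336.6

Step 1: Apply Rule 1 - Add 20 to records with margin < 29
  - 4 records affected: 69 + (4 × 20) = 149
  - Unaffected records: 225
  - Sum after Rule 1: 374
Step 2: Apply Rule 2 - Multiply all by 0.9
  - 374 × 0.9 = 336.6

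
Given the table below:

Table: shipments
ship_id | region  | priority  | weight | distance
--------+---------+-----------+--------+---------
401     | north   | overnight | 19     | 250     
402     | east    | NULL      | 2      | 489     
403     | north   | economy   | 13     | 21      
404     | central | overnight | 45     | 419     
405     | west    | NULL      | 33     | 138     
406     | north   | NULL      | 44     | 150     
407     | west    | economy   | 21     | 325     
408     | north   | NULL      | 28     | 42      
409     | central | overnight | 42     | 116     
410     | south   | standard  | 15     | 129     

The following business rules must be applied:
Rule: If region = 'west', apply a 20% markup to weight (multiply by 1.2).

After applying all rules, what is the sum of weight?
272.8

Step 1: Records with region = 'west' have total weight = 54
Step 2: Apply multiplier: 54 × 1.2 = 64.8
Step 3: Other records total: 208
Step 4: Final sum = 64.8 + 208 = 272.8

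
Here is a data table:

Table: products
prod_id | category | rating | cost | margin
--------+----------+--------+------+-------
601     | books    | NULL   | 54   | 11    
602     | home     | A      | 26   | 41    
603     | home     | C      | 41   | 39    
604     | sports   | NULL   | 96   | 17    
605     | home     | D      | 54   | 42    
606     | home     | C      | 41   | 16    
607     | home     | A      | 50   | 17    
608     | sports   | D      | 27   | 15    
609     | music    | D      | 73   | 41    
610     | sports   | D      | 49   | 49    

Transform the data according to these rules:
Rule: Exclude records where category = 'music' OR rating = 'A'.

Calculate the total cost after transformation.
362

Step 1: Find records where category = 'music' OR rating = 'A'
Step 2: 3 records match, summing to 149
Step 3: Original sum: 511
Step 4: Remaining sum = 511 - 149 = 362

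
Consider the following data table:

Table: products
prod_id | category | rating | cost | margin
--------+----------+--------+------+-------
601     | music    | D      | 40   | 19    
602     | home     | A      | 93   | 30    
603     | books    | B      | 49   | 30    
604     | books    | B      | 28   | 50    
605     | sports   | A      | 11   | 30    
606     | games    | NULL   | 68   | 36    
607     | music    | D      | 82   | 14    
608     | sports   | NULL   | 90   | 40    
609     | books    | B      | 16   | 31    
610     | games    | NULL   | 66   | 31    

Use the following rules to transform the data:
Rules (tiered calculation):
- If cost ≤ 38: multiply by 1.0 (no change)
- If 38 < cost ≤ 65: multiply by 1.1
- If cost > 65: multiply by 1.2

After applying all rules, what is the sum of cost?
631.7

Step 1: Tier 1 (cost ≤ 38): 3 records, sum = 55 × 1.0 = 55.0
Step 2: Tier 2 (38 < cost ≤ 65): 2 records, sum = 89 × 1.1 = 97.9
Step 3: Tier 3 (cost > 65): 5 records, sum = 399 × 1.2 = 478.8
Step 4: Final sum = 55.0 + 97.9 + 478.8 = 631.7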